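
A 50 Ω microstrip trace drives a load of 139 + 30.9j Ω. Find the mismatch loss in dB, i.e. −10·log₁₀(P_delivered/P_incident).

Γ = (89 + j30.9)/(189 + j30.9), |Γ| = 0.492
|Γ|² = 0.242, so P_del/P_inc = 1 − |Γ|² = 0.758
ML = −10·log₁₀(1 − |Γ|²)

mismatch loss ≈ 1.2 dB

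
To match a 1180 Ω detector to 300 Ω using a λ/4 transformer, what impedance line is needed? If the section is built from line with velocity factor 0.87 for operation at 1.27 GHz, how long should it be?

Z_qwt = √(Z_0·R_L) = √(300 × 1180) = √354000
λ = 0.87·c/f = 0.206 m, so l = λ/4 = 0.0514 m

Z_qwt ≈ 595 Ω; length ≈ 5.14 cm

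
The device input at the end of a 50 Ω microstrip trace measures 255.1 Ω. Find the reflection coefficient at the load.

Γ = (Z_L − Z_0)/(Z_L + Z_0) = (255.1 − 50)/(255.1 + 50) = 205.1/305.1

Γ = 0.672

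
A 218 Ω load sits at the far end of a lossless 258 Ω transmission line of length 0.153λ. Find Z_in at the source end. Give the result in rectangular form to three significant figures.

Z_in ≈ 270 + j42.9 Ω

βl = 2π × 0.153 = 55.1°
tan(βl) = tan(55.1°) = 1.43
Z_in = Z_0·(Z_L + jZ_0·tanβl)/(Z_0 + jZ_L·tanβl)
     = 258·(218 + j370)/(258 + j312)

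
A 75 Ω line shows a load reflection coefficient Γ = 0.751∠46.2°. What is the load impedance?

Z_L = Z_0·(1 + Γ)/(1 − Γ) = 75·(1.52 + j0.542)/(0.48 − j0.542)

Z_L ≈ 62.4 + j155 Ω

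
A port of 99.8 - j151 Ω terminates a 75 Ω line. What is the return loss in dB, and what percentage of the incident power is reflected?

Γ = (24.8 − j151)/(174.8 − j151), |Γ| = 0.662
RL = −20·log₁₀(0.662) = 3.58 dB
P_refl/P_inc = |Γ|² = 0.439

RL ≈ 3.58 dB; 43.9% of incident power reflected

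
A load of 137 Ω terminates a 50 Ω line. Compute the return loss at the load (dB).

RL ≈ 6.65 dB

Γ = (137 − 50)/(137 + 50) = 0.465
RL = −20·log₁₀|Γ| = −20·log₁₀(0.465)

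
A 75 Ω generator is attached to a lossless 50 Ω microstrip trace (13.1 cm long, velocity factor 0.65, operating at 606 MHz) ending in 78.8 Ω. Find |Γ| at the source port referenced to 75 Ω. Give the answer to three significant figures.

λ = v/f = 0.65·c / 606 MHz = 0.322 m
βl = 2π·l/λ = 2π × 0.407 = 147°
tan(βl) = -0.66
Z_in = Z_0·(Z_L + jZ_0·tanβl)/(Z_0 + jZ_L·tanβl) = 54.3 + j23.5 Ω
Γ_s = (Z_in − Z_s)/(Z_in + Z_s) = (-20.7 + j23.5)/(129 + j23.5), |Γ_s| = 0.238

|Γ| ≈ 0.238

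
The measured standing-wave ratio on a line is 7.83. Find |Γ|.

|Γ| = (S − 1)/(S + 1) = (7.83 − 1)/(7.83 + 1) = 6.83/8.83

|Γ| ≈ 0.773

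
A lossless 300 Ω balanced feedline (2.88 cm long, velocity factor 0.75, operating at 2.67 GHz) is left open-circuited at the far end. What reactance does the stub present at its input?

X_in ≈ 195 Ω (inductive)

λ = v/f = 0.75·c / 2.67 GHz = 0.0843 m
βl = 2π·l/λ = 2π × 0.342 = 123°
tan(βl) = -1.54
For an open-circuited stub, Z_in = −jZ_0·cot(βl) = −jZ_0/tan(βl)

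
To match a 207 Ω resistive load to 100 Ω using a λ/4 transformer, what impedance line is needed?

Z_qwt ≈ 144 Ω

Z_qwt = √(Z_0·R_L) = √(100 × 207) = √20700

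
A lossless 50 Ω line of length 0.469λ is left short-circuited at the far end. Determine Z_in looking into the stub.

βl = 2π × 0.469 = 169°
tan(βl) = -0.197
For a short-circuited stub, Z_in = jZ_0·tan(βl)

Z_in ≈ −j9.86 Ω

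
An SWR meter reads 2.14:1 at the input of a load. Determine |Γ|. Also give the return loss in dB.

|Γ| = (S − 1)/(S + 1) = (2.14 − 1)/(2.14 + 1) = 1.14/3.14
RL = −20·log₁₀|Γ| = −20·log₁₀(0.363)

|Γ| ≈ 0.363; return loss ≈ 8.8 dB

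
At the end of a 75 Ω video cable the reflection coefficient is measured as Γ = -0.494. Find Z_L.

Z_L ≈ 25.4 Ω

Z_L = Z_0·(1 + Γ)/(1 − Γ) = 75·(0.506)/(1.49)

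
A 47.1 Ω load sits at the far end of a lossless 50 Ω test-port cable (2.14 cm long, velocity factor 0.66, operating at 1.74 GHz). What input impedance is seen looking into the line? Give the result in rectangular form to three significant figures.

λ = v/f = 0.66·c / 1.74 GHz = 0.114 m
βl = 2π·l/λ = 2π × 0.188 = 67.7°
tan(βl) = tan(67.7°) = 2.44
Z_in = Z_0·(Z_L + jZ_0·tanβl)/(Z_0 + jZ_L·tanβl)
     = 50·(47.1 + j122)/(50 + j115)

Z_in ≈ 52.1 + j2.19 Ω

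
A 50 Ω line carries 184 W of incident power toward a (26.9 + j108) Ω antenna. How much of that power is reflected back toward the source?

P_reflected ≈ 128 W

|Γ| = |(-23.1 + j108)/(76.9 + j108)| = 0.833
|Γ|² = 0.694
P_refl = |Γ|²·P_inc = 128 W, P_del = (1 − |Γ|²)·P_inc = 56.3 W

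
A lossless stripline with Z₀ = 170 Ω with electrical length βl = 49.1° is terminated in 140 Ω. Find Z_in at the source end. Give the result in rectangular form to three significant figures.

tan(βl) = tan(49.1°) = 1.15
Z_in = Z_0·(Z_L + jZ_0·tanβl)/(Z_0 + jZ_L·tanβl)
     = 170·(140 + j196)/(170 + j162)

Z_in ≈ 172 + j33.2 Ω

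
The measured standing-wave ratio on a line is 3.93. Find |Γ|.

|Γ| ≈ 0.594

|Γ| = (S − 1)/(S + 1) = (3.93 − 1)/(3.93 + 1) = 2.93/4.93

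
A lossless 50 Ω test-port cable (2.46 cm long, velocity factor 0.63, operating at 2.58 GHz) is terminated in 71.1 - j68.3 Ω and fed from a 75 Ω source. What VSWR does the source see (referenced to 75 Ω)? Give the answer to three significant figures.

λ = v/f = 0.63·c / 2.58 GHz = 0.0733 m
βl = 2π·l/λ = 2π × 0.336 = 121°
tan(βl) = -1.67
Z_in = Z_0·(Z_L + jZ_0·tanβl)/(Z_0 + jZ_L·tanβl) = 37 + j49.9 Ω
Γ_s = (Z_in − Z_s)/(Z_in + Z_s) = (-38 + j49.9)/(112 + j49.9), |Γ_s| = 0.512
VSWR = (1 + |Γ_s|)/(1 − |Γ_s|)

VSWR ≈ 3.1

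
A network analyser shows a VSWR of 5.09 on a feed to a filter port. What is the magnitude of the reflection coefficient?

|Γ| ≈ 0.672

|Γ| = (S − 1)/(S + 1) = (5.09 − 1)/(5.09 + 1) = 4.09/6.09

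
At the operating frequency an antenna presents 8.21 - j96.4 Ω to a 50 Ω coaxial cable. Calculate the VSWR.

Γ = (Z_L − Z_0)/(Z_L + Z_0) = (-41.79 − j96.4)/(58.21 − j96.4)
|Γ| = 105/113 = 0.933
VSWR = (1 + |Γ|)/(1 − |Γ|) = 1.93/0.067

VSWR ≈ 28.9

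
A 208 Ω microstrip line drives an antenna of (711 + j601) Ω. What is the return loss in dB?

RL ≈ 2.93 dB

Γ = (503 + j601)/(919 + j601), |Γ| = 0.714
RL = −20·log₁₀|Γ| = −20·log₁₀(0.714)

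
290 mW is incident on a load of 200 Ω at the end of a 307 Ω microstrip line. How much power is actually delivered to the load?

Γ = (200 − 307)/(200 + 307) = -0.211
|Γ|² = 0.0445
P_refl = |Γ|²·P_inc = 12.9 mW, P_del = (1 − |Γ|²)·P_inc = 277 mW

P_delivered ≈ 277 mW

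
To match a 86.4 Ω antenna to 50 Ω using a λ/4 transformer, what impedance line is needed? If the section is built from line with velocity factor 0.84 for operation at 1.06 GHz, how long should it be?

Z_qwt ≈ 65.7 Ω; length ≈ 5.94 cm

Z_qwt = √(Z_0·R_L) = √(50 × 86.4) = √4320
λ = 0.84·c/f = 0.238 m, so l = λ/4 = 0.0594 m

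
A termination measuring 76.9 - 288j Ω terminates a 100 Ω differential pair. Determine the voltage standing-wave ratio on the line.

VSWR ≈ 12.8

Γ = (Z_L − Z_0)/(Z_L + Z_0) = (-23.1 − j288)/(176.9 − j288)
|Γ| = 289/338 = 0.855
VSWR = (1 + |Γ|)/(1 − |Γ|) = 1.85/0.145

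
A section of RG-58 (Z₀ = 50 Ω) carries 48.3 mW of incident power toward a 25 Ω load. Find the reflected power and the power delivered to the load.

Γ = (25 − 50)/(25 + 50) = -0.333
|Γ|² = 0.111
P_refl = |Γ|²·P_inc = 5.37 mW, P_del = (1 − |Γ|²)·P_inc = 42.9 mW

P_reflected ≈ 5.37 mW; P_delivered ≈ 42.9 mW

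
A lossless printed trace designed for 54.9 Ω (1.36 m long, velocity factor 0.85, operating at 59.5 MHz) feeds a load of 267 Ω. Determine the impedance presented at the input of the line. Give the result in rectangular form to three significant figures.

λ = v/f = 0.85·c / 59.5 MHz = 4.29 m
βl = 2π·l/λ = 2π × 0.317 = 114°
tan(βl) = tan(114°) = -2.22
Z_in = Z_0·(Z_L + jZ_0·tanβl)/(Z_0 + jZ_L·tanβl)
     = 54.9·(267 − j122)/(54.9 − j593)

Z_in ≈ 13.5 + j23.5 Ω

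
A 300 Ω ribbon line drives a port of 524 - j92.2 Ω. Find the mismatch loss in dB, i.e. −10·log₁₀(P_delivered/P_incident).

mismatch loss ≈ 0.387 dB

Γ = (224 − j92.2)/(824 − j92.2), |Γ| = 0.292
|Γ|² = 0.0854, so P_del/P_inc = 1 − |Γ|² = 0.915
ML = −10·log₁₀(1 − |Γ|²)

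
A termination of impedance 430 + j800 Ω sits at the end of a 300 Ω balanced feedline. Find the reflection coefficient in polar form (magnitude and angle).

Γ = (Z_L − Z_0)/(Z_L + Z_0) = (130 + j800)/(730 + j800)
|Γ| = 810/1080 = 0.748

Γ ≈ 0.748 ∠ 33.2°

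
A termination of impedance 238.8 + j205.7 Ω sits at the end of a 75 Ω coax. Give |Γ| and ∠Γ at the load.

Γ ≈ 0.701 ∠ 18.2°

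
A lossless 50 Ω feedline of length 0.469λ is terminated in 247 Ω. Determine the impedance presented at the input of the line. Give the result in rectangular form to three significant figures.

βl = 2π × 0.469 = 169°
tan(βl) = tan(169°) = -0.197
Z_in = Z_0·(Z_L + jZ_0·tanβl)/(Z_0 + jZ_L·tanβl)
     = 50·(247 − j9.86)/(50 − j48.7)

Z_in ≈ 132 + j118 Ω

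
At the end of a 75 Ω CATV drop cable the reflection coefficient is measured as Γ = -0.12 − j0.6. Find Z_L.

Z_L ≈ 29.1 − j55.7 Ω

Z_L = Z_0·(1 + Γ)/(1 − Γ) = 75·(0.88 − j0.6)/(1.12 + j0.6)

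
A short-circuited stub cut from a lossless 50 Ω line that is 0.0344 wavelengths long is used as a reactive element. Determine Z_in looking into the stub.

βl = 2π × 0.0344 = 12.4°
tan(βl) = 0.22
For a short-circuited stub, Z_in = jZ_0·tan(βl)

Z_in ≈ +j11 Ω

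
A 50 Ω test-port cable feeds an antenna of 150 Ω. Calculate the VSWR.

Γ = (150 − 50)/(150 + 50) = 0.5
VSWR = (1 + 0.5)/(1 − 0.5)

VSWR ≈ 3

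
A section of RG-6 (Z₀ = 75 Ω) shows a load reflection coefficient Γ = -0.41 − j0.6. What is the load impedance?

Z_L ≈ 15.1 − j38.3 Ω

Z_L = Z_0·(1 + Γ)/(1 − Γ) = 75·(0.59 − j0.6)/(1.41 + j0.6)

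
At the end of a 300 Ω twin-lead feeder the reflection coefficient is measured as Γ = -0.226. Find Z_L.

Z_L ≈ 189 Ω

Z_L = Z_0·(1 + Γ)/(1 − Γ) = 300·(0.774)/(1.23)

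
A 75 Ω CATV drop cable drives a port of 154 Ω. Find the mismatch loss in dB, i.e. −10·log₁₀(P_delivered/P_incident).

Γ = (154 − 75)/(154 + 75) = 0.345
|Γ|² = 0.119, so P_del/P_inc = 1 − |Γ|² = 0.881
ML = −10·log₁₀(1 − |Γ|²)

mismatch loss ≈ 0.55 dB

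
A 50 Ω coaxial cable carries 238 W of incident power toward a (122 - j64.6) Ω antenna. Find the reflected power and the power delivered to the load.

P_reflected ≈ 66 W; P_delivered ≈ 172 W

|Γ| = |(72 − j64.6)/(172 − j64.6)| = 0.526
|Γ|² = 0.277
P_refl = |Γ|²·P_inc = 66 W, P_del = (1 − |Γ|²)·P_inc = 172 W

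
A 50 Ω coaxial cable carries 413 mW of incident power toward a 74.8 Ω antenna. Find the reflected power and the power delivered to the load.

P_reflected ≈ 16.3 mW; P_delivered ≈ 397 mW

Γ = (74.8 − 50)/(74.8 + 50) = 0.199
|Γ|² = 0.0395
P_refl = |Γ|²·P_inc = 16.3 mW, P_del = (1 − |Γ|²)·P_inc = 397 mW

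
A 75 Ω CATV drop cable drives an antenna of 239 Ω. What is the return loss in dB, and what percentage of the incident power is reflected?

Γ = (239 − 75)/(239 + 75) = 0.522
RL = −20·log₁₀(0.522) = 5.64 dB
P_refl/P_inc = |Γ|² = 0.273

RL ≈ 5.64 dB; 27.3% of incident power reflected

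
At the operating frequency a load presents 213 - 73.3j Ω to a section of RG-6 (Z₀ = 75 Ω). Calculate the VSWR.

VSWR ≈ 3.22

Γ = (Z_L − Z_0)/(Z_L + Z_0) = (138 − j73.3)/(288 − j73.3)
|Γ| = 156/297 = 0.526
VSWR = (1 + |Γ|)/(1 − |Γ|) = 1.53/0.474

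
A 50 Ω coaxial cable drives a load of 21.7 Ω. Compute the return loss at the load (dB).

RL ≈ 8.07 dB

Γ = (21.7 − 50)/(21.7 + 50) = -0.395
RL = −20·log₁₀|Γ| = −20·log₁₀(0.395)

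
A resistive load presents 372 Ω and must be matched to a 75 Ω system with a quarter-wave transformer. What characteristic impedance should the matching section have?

Z_qwt ≈ 167 Ω

Z_qwt = √(Z_0·R_L) = √(75 × 372) = √27900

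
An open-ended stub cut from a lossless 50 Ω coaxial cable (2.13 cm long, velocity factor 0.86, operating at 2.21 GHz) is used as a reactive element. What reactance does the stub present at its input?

X_in ≈ -22.6 Ω (capacitive)

λ = v/f = 0.86·c / 2.21 GHz = 0.117 m
βl = 2π·l/λ = 2π × 0.182 = 65.7°
tan(βl) = 2.21
For an open-ended stub, Z_in = −jZ_0·cot(βl) = −jZ_0/tan(βl)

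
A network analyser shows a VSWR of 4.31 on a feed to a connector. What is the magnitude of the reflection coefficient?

|Γ| = (S − 1)/(S + 1) = (4.31 − 1)/(4.31 + 1) = 3.31/5.31

|Γ| ≈ 0.623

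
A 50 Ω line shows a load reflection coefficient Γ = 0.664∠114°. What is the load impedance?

Z_L = Z_0·(1 + Γ)/(1 − Γ) = 50·(0.73 + j0.607)/(1.27 − j0.607)

Z_L ≈ 14.1 + j30.6 Ω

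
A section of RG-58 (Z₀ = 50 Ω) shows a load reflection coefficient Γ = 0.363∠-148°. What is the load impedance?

Z_L = Z_0·(1 + Γ)/(1 − Γ) = 50·(0.692 − j0.192)/(1.31 + j0.192)

Z_L ≈ 24.8 − j11 Ω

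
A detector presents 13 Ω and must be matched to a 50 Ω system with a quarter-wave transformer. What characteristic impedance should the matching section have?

Z_qwt ≈ 25.5 Ω

Z_qwt = √(Z_0·R_L) = √(50 × 13) = √650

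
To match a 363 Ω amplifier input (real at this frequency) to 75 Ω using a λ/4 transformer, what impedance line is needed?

Z_qwt = √(Z_0·R_L) = √(75 × 363) = √27220

Z_qwt ≈ 165 Ω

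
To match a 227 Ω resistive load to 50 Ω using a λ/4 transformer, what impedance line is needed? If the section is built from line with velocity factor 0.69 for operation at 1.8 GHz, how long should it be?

Z_qwt ≈ 107 Ω; length ≈ 2.87 cm

Z_qwt = √(Z_0·R_L) = √(50 × 227) = √11350
λ = 0.69·c/f = 0.115 m, so l = λ/4 = 0.0287 m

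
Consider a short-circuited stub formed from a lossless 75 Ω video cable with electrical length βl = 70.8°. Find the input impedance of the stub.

Z_in ≈ +j215 Ω

tan(βl) = 2.87
For a short-circuited stub, Z_in = jZ_0·tan(βl)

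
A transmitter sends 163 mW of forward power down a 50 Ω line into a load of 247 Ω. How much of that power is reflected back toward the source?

P_reflected ≈ 71.7 mW

Γ = (247 − 50)/(247 + 50) = 0.663
|Γ|² = 0.44
P_refl = |Γ|²·P_inc = 71.7 mW, P_del = (1 − |Γ|²)·P_inc = 91.3 mW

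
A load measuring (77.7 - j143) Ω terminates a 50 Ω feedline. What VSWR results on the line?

VSWR ≈ 7.32

Γ = (Z_L − Z_0)/(Z_L + Z_0) = (27.7 − j143)/(127.7 − j143)
|Γ| = 146/192 = 0.76
VSWR = (1 + |Γ|)/(1 − |Γ|) = 1.76/0.24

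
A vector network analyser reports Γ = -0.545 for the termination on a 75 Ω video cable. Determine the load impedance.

Z_L = Z_0·(1 + Γ)/(1 − Γ) = 75·(0.455)/(1.54)

Z_L ≈ 22.1 Ω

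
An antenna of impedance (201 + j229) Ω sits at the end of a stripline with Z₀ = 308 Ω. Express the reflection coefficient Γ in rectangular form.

Γ = (Z_L − Z_0)/(Z_L + Z_0) = (-107 + j229)/(509 + j229)

Γ ≈ -0.00649 + j0.453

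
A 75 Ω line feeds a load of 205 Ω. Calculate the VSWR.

Γ = (205 − 75)/(205 + 75) = 0.464
VSWR = (1 + 0.464)/(1 − 0.464)

VSWR ≈ 2.73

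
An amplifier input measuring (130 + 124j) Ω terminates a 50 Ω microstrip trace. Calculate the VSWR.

Γ = (Z_L − Z_0)/(Z_L + Z_0) = (80 + j124)/(180 + j124)
|Γ| = 148/219 = 0.675
VSWR = (1 + |Γ|)/(1 − |Γ|) = 1.68/0.325

VSWR ≈ 5.16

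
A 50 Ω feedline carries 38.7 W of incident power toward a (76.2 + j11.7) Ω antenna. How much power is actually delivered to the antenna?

|Γ| = |(26.2 + j11.7)/(126.2 + j11.7)| = 0.226
|Γ|² = 0.0513
P_refl = |Γ|²·P_inc = 1.98 W, P_del = (1 − |Γ|²)·P_inc = 36.7 W

P_delivered ≈ 36.7 W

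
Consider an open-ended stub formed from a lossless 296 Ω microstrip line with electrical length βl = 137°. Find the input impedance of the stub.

Z_in ≈ +j317 Ω

tan(βl) = -0.933
For an open-ended stub, Z_in = −jZ_0·cot(βl) = −jZ_0/tan(βl)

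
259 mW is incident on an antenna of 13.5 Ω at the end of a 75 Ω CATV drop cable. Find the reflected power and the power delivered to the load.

Γ = (13.5 − 75)/(13.5 + 75) = -0.695
|Γ|² = 0.483
P_refl = |Γ|²·P_inc = 125 mW, P_del = (1 − |Γ|²)·P_inc = 134 mW

P_reflected ≈ 125 mW; P_delivered ≈ 134 mW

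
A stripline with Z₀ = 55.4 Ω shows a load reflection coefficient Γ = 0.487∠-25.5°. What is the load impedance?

Z_L = Z_0·(1 + Γ)/(1 − Γ) = 55.4·(1.44 − j0.21)/(0.56 + j0.21)

Z_L ≈ 118 − j64.9 Ω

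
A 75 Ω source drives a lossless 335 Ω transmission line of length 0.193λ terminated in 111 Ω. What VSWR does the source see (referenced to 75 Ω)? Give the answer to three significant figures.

VSWR ≈ 12.1

βl = 2π × 0.193 = 69.5°
tan(βl) = 2.67
Z_in = Z_0·(Z_L + jZ_0·tanβl)/(Z_0 + jZ_L·tanβl) = 506 + j447 Ω
Γ_s = (Z_in − Z_s)/(Z_in + Z_s) = (431 + j447)/(581 + j447), |Γ_s| = 0.847
VSWR = (1 + |Γ_s|)/(1 − |Γ_s|)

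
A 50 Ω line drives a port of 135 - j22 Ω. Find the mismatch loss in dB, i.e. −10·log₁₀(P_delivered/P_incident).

Γ = (85 − j22)/(185 − j22), |Γ| = 0.471
|Γ|² = 0.222, so P_del/P_inc = 1 − |Γ|² = 0.778
ML = −10·log₁₀(1 − |Γ|²)

mismatch loss ≈ 1.09 dB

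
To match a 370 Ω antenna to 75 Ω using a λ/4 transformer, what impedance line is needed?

Z_qwt ≈ 167 Ω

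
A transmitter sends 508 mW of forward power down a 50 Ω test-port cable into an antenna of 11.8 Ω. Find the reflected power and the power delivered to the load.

P_reflected ≈ 194 mW; P_delivered ≈ 314 mW

Γ = (11.8 − 50)/(11.8 + 50) = -0.618
|Γ|² = 0.382
P_refl = |Γ|²·P_inc = 194 mW, P_del = (1 − |Γ|²)·P_inc = 314 mW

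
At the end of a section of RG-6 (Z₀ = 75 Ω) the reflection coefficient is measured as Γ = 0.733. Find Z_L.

Z_L = Z_0·(1 + Γ)/(1 − Γ) = 75·(1.73)/(0.267)

Z_L ≈ 487 Ω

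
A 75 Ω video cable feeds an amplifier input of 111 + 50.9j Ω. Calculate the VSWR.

VSWR ≈ 1.96

Γ = (Z_L − Z_0)/(Z_L + Z_0) = (36 + j50.9)/(186 + j50.9)
|Γ| = 62.3/193 = 0.323
VSWR = (1 + |Γ|)/(1 − |Γ|) = 1.32/0.677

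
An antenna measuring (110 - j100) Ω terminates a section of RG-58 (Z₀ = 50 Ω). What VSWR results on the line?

Γ = (Z_L − Z_0)/(Z_L + Z_0) = (60 − j100)/(160 − j100)
|Γ| = 117/189 = 0.618
VSWR = (1 + |Γ|)/(1 − |Γ|) = 1.62/0.382

VSWR ≈ 4.24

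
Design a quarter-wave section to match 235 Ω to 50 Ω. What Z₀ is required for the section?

Z_qwt = √(Z_0·R_L) = √(50 × 235) = √11750

Z_qwt ≈ 108 Ω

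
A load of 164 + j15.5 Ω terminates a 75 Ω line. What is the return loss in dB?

RL ≈ 8.47 dB

Γ = (89 + j15.5)/(239 + j15.5), |Γ| = 0.377
RL = −20·log₁₀|Γ| = −20·log₁₀(0.377)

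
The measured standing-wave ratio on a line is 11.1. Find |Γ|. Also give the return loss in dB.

|Γ| = (S − 1)/(S + 1) = (11.1 − 1)/(11.1 + 1) = 10.1/12.1
RL = −20·log₁₀|Γ| = −20·log₁₀(0.835)

|Γ| ≈ 0.835; return loss ≈ 1.57 dB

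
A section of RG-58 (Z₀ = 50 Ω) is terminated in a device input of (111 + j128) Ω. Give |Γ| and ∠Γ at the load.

Γ ≈ 0.689 ∠ 26°

Γ = (Z_L − Z_0)/(Z_L + Z_0) = (61 + j128)/(161 + j128)
|Γ| = 142/206 = 0.689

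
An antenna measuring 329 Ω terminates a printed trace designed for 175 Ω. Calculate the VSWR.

Γ = (329 − 175)/(329 + 175) = 0.306
VSWR = (1 + 0.306)/(1 − 0.306)

VSWR ≈ 1.88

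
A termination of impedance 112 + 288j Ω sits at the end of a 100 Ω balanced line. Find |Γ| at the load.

Γ = (Z_L − Z_0)/(Z_L + Z_0) = (12 + j288)/(212 + j288)
|Γ| = 288/358

|Γ| ≈ 0.806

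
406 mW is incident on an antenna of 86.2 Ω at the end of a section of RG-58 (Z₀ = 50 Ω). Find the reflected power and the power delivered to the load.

P_reflected ≈ 28.7 mW; P_delivered ≈ 377 mW

Γ = (86.2 − 50)/(86.2 + 50) = 0.266
|Γ|² = 0.0706
P_refl = |Γ|²·P_inc = 28.7 mW, P_del = (1 − |Γ|²)·P_inc = 377 mW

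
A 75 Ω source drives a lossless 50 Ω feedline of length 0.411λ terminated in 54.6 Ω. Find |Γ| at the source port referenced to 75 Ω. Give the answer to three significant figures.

βl = 2π × 0.411 = 148°
tan(βl) = -0.626
Z_in = Z_0·(Z_L + jZ_0·tanβl)/(Z_0 + jZ_L·tanβl) = 51.8 + j4.11 Ω
Γ_s = (Z_in − Z_s)/(Z_in + Z_s) = (-23.2 + j4.11)/(127 + j4.11), |Γ_s| = 0.186

|Γ| ≈ 0.186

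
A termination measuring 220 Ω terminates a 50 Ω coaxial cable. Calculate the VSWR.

VSWR ≈ 4.4

Γ = (220 − 50)/(220 + 50) = 0.63
VSWR = (1 + 0.63)/(1 − 0.63)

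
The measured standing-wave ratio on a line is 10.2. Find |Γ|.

|Γ| = (S − 1)/(S + 1) = (10.2 − 1)/(10.2 + 1) = 9.2/11.2

|Γ| ≈ 0.821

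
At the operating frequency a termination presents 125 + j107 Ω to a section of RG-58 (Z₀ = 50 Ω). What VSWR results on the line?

VSWR ≈ 4.51

Γ = (Z_L − Z_0)/(Z_L + Z_0) = (75 + j107)/(175 + j107)
|Γ| = 131/205 = 0.637
VSWR = (1 + |Γ|)/(1 − |Γ|) = 1.64/0.363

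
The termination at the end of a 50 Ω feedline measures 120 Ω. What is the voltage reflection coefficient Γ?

Γ = (Z_L − Z_0)/(Z_L + Z_0) = (120 − 50)/(120 + 50) = 70/170

Γ = 0.412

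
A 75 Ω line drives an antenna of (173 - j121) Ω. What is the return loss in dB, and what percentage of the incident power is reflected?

RL ≈ 4.97 dB; 31.8% of incident power reflected

Γ = (98 − j121)/(248 − j121), |Γ| = 0.564
RL = −20·log₁₀(0.564) = 4.97 dB
P_refl/P_inc = |Γ|² = 0.318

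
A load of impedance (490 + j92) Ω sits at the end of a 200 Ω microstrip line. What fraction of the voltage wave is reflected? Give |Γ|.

|Γ| ≈ 0.437

Γ = (Z_L − Z_0)/(Z_L + Z_0) = (290 + j92)/(690 + j92)
|Γ| = 304/696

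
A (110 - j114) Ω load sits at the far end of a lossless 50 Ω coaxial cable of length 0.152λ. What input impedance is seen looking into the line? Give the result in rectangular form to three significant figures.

Z_in ≈ 12 − j19.1 Ω

βl = 2π × 0.152 = 54.7°
tan(βl) = tan(54.7°) = 1.41
Z_in = Z_0·(Z_L + jZ_0·tanβl)/(Z_0 + jZ_L·tanβl)
     = 50·(110 − j43.3)/(211 + j155)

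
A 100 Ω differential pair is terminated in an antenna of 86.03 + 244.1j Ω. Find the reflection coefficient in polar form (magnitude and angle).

Γ ≈ 0.797 ∠ 40.6°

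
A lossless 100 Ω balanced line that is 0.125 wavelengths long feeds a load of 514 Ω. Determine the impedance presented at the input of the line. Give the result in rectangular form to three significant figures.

Z_in ≈ 37.5 − j92.7 Ω

βl = 2π × 0.125 = 45°
tan(βl) = tan(45°) = 1
Z_in = Z_0·(Z_L + jZ_0·tanβl)/(Z_0 + jZ_L·tanβl)
     = 100·(514 + j100)/(100 + j514)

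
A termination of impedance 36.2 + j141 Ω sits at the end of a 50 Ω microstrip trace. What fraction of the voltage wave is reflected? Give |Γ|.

Γ = (Z_L − Z_0)/(Z_L + Z_0) = (-13.8 + j141)/(86.2 + j141)
|Γ| = 142/165

|Γ| ≈ 0.857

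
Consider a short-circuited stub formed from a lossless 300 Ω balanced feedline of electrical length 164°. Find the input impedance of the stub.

Z_in ≈ −j86 Ω

tan(βl) = -0.287
For a short-circuited stub, Z_in = jZ_0·tan(βl)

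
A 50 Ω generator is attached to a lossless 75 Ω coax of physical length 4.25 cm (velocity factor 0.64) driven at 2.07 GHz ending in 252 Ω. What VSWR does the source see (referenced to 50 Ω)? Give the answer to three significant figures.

λ = v/f = 0.64·c / 2.07 GHz = 0.0928 m
βl = 2π·l/λ = 2π × 0.458 = 165°
tan(βl) = -0.269
Z_in = Z_0·(Z_L + jZ_0·tanβl)/(Z_0 + jZ_L·tanβl) = 149 + j114 Ω
Γ_s = (Z_in − Z_s)/(Z_in + Z_s) = (98.8 + j114)/(199 + j114), |Γ_s| = 0.659
VSWR = (1 + |Γ_s|)/(1 − |Γ_s|)

VSWR ≈ 4.86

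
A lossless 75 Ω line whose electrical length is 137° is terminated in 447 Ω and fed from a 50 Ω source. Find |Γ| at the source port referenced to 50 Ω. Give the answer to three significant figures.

|Γ| ≈ 0.739

tan(βl) = -0.933
Z_in = Z_0·(Z_L + jZ_0·tanβl)/(Z_0 + jZ_L·tanβl) = 26.2 + j75.7 Ω
Γ_s = (Z_in − Z_s)/(Z_in + Z_s) = (-23.8 + j75.7)/(76.2 + j75.7), |Γ_s| = 0.739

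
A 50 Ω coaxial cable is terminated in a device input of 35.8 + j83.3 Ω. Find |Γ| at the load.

|Γ| ≈ 0.707

Γ = (Z_L − Z_0)/(Z_L + Z_0) = (-14.2 + j83.3)/(85.8 + j83.3)
|Γ| = 84.5/120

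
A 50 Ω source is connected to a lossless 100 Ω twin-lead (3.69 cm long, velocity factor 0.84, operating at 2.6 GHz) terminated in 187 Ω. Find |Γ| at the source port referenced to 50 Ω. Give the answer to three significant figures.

λ = v/f = 0.84·c / 2.6 GHz = 0.0969 m
βl = 2π·l/λ = 2π × 0.381 = 137°
tan(βl) = -0.931
Z_in = Z_0·(Z_L + jZ_0·tanβl)/(Z_0 + jZ_L·tanβl) = 86.6 + j57.7 Ω
Γ_s = (Z_in − Z_s)/(Z_in + Z_s) = (36.6 + j57.7)/(137 + j57.7), |Γ_s| = 0.461

|Γ| ≈ 0.461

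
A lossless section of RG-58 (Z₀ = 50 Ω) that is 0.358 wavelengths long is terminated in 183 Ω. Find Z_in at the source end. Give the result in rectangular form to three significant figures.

βl = 2π × 0.358 = 129°
tan(βl) = tan(129°) = -1.24
Z_in = Z_0·(Z_L + jZ_0·tanβl)/(Z_0 + jZ_L·tanβl)
     = 50·(183 − j62)/(50 − j227)

Z_in ≈ 21.5 + j35.6 Ω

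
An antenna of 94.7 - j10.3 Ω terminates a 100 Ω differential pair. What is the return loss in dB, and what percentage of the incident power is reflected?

RL ≈ 24.5 dB; 0.353% of incident power reflected

Γ = (-5.3 − j10.3)/(194.7 − j10.3), |Γ| = 0.0594
RL = −20·log₁₀(0.0594) = 24.5 dB
P_refl/P_inc = |Γ|² = 0.00353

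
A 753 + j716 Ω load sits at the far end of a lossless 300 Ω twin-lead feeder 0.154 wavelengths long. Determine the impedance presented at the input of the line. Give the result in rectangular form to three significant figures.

Z_in ≈ 121 − j288 Ω

βl = 2π × 0.154 = 55.4°
tan(βl) = tan(55.4°) = 1.45
Z_in = Z_0·(Z_L + jZ_0·tanβl)/(Z_0 + jZ_L·tanβl)
     = 300·(753 + j1150)/(-739 + j1090)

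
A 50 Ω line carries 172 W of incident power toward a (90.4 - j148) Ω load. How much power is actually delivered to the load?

|Γ| = |(40.4 − j148)/(140.4 − j148)| = 0.752
|Γ|² = 0.566
P_refl = |Γ|²·P_inc = 97.3 W, P_del = (1 − |Γ|²)·P_inc = 74.7 W

P_delivered ≈ 74.7 W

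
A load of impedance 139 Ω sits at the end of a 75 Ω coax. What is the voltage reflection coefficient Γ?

Γ = 0.299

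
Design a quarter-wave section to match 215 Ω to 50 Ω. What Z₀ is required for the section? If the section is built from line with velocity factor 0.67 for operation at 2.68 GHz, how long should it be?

Z_qwt ≈ 104 Ω; length ≈ 1.88 cm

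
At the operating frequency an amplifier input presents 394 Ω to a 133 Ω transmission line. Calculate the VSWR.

Γ = (394 − 133)/(394 + 133) = 0.495
VSWR = (1 + 0.495)/(1 − 0.495)

VSWR ≈ 2.96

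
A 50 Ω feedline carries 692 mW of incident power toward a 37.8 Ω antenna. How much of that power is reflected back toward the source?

P_reflected ≈ 13.4 mW

Γ = (37.8 − 50)/(37.8 + 50) = -0.139
|Γ|² = 0.0193
P_refl = |Γ|²·P_inc = 13.4 mW, P_del = (1 − |Γ|²)·P_inc = 679 mW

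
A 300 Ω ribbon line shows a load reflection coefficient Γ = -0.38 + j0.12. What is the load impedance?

Z_L ≈ 132 + j37.5 Ω

Z_L = Z_0·(1 + Γ)/(1 − Γ) = 300·(0.62 + j0.12)/(1.38 − j0.12)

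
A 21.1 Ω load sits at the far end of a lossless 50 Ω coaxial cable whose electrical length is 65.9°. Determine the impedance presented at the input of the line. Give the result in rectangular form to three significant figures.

tan(βl) = tan(65.9°) = 2.24
Z_in = Z_0·(Z_L + jZ_0·tanβl)/(Z_0 + jZ_L·tanβl)
     = 50·(21.1 + j112)/(50 + j47.2)

Z_in ≈ 67 + j48.6 Ω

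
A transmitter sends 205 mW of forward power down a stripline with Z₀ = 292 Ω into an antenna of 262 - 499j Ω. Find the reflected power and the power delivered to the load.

|Γ| = |(-30 − j499)/(554 − j499)| = 0.67
|Γ|² = 0.45
P_refl = |Γ|²·P_inc = 92.2 mW, P_del = (1 − |Γ|²)·P_inc = 113 mW

P_reflected ≈ 92.2 mW; P_delivered ≈ 113 mW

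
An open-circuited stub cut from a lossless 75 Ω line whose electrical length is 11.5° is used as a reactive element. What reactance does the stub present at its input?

tan(βl) = 0.203
For an open-circuited stub, Z_in = −jZ_0·cot(βl) = −jZ_0/tan(βl)

X_in ≈ -369 Ω (capacitive)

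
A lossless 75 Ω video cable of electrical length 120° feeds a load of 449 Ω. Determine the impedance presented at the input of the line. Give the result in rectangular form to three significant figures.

tan(βl) = tan(120°) = -1.73
Z_in = Z_0·(Z_L + jZ_0·tanβl)/(Z_0 + jZ_L·tanβl)
     = 75·(449 − j130)/(75 − j778)

Z_in ≈ 16.5 + j41.7 Ω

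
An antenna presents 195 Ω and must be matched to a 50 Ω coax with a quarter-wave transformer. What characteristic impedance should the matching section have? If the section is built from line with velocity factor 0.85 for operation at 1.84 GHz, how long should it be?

Z_qwt = √(Z_0·R_L) = √(50 × 195) = √9750
λ = 0.85·c/f = 0.139 m, so l = λ/4 = 0.0346 m

Z_qwt ≈ 98.7 Ω; length ≈ 3.46 cm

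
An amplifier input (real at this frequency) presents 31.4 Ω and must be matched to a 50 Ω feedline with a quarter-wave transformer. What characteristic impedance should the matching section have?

Z_qwt = √(Z_0·R_L) = √(50 × 31.4) = √1570

Z_qwt ≈ 39.6 Ω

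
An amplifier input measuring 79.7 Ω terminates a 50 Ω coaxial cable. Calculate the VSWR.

VSWR ≈ 1.59

Γ = (79.7 − 50)/(79.7 + 50) = 0.229
VSWR = (1 + 0.229)/(1 − 0.229)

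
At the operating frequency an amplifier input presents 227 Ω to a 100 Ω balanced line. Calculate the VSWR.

VSWR ≈ 2.27

Γ = (227 − 100)/(227 + 100) = 0.388
VSWR = (1 + 0.388)/(1 − 0.388)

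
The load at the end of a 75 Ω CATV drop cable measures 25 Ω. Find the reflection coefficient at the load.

Γ = -0.5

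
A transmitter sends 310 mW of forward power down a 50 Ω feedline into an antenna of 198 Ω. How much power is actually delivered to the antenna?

P_delivered ≈ 200 mW

Γ = (198 − 50)/(198 + 50) = 0.597
|Γ|² = 0.356
P_refl = |Γ|²·P_inc = 110 mW, P_del = (1 − |Γ|²)·P_inc = 200 mW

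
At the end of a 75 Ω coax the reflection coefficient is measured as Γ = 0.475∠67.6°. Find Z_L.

Z_L = Z_0·(1 + Γ)/(1 − Γ) = 75·(1.18 + j0.439)/(0.819 − j0.439)

Z_L ≈ 67.3 + j76.3 Ω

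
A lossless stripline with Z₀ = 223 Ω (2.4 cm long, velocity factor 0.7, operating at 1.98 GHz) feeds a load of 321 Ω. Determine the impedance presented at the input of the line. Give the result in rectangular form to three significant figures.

Z_in ≈ 157 − j17.1 Ω

λ = v/f = 0.7·c / 1.98 GHz = 0.106 m
βl = 2π·l/λ = 2π × 0.226 = 81.5°
tan(βl) = tan(81.5°) = 6.66
Z_in = Z_0·(Z_L + jZ_0·tanβl)/(Z_0 + jZ_L·tanβl)
     = 223·(321 + j1490)/(223 + j2140)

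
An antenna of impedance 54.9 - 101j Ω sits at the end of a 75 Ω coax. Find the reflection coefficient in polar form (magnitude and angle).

Γ = (Z_L − Z_0)/(Z_L + Z_0) = (-20.1 − j101)/(129.9 − j101)
|Γ| = 103/165 = 0.626

Γ ≈ 0.626 ∠ -63.4°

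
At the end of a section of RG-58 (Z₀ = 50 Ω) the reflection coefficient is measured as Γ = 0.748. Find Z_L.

Z_L = Z_0·(1 + Γ)/(1 − Γ) = 50·(1.75)/(0.252)

Z_L ≈ 347 Ω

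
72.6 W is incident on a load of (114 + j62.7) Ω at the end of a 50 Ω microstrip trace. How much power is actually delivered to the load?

|Γ| = |(64 + j62.7)/(164 + j62.7)| = 0.51
|Γ|² = 0.26
P_refl = |Γ|²·P_inc = 18.9 W, P_del = (1 − |Γ|²)·P_inc = 53.7 W

P_delivered ≈ 53.7 W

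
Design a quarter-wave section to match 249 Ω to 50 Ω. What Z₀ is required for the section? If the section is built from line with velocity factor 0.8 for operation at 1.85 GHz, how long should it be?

Z_qwt ≈ 112 Ω; length ≈ 3.24 cm

Z_qwt = √(Z_0·R_L) = √(50 × 249) = √12450
λ = 0.8·c/f = 0.13 m, so l = λ/4 = 0.0324 m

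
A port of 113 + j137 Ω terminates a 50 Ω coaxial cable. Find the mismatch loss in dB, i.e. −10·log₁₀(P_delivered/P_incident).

Γ = (63 + j137)/(163 + j137), |Γ| = 0.708
|Γ|² = 0.502, so P_del/P_inc = 1 − |Γ|² = 0.498
ML = −10·log₁₀(1 − |Γ|²)

mismatch loss ≈ 3.02 dB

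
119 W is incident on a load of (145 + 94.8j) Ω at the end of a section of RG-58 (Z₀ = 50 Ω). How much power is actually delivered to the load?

|Γ| = |(95 + j94.8)/(195 + j94.8)| = 0.619
|Γ|² = 0.383
P_refl = |Γ|²·P_inc = 45.6 W, P_del = (1 − |Γ|²)·P_inc = 73.4 W

P_delivered ≈ 73.4 W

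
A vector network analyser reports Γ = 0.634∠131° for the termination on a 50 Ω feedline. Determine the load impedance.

Z_L ≈ 13.4 + j21.4 Ω

Z_L = Z_0·(1 + Γ)/(1 − Γ) = 50·(0.584 + j0.478)/(1.42 − j0.478)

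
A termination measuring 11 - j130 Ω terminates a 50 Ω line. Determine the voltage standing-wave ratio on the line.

VSWR ≈ 35.5

Γ = (Z_L − Z_0)/(Z_L + Z_0) = (-39 − j130)/(61 − j130)
|Γ| = 136/144 = 0.945
VSWR = (1 + |Γ|)/(1 − |Γ|) = 1.95/0.0548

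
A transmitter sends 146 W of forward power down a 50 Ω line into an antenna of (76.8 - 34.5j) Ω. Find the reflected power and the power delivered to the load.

|Γ| = |(26.8 − j34.5)/(126.8 − j34.5)| = 0.332
|Γ|² = 0.111
P_refl = |Γ|²·P_inc = 16.1 W, P_del = (1 − |Γ|²)·P_inc = 130 W

P_reflected ≈ 16.1 W; P_delivered ≈ 130 W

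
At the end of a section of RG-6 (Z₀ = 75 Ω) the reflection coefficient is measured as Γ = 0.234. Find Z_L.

Z_L ≈ 121 Ω

Z_L = Z_0·(1 + Γ)/(1 − Γ) = 75·(1.23)/(0.766)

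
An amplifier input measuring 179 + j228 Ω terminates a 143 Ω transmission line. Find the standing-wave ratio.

Γ = (Z_L − Z_0)/(Z_L + Z_0) = (36 + j228)/(322 + j228)
|Γ| = 231/395 = 0.585
VSWR = (1 + |Γ|)/(1 − |Γ|) = 1.59/0.415

VSWR ≈ 3.82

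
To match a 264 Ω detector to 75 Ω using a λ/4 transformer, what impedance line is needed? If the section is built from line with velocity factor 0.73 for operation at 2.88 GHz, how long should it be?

Z_qwt ≈ 141 Ω; length ≈ 1.9 cm

Z_qwt = √(Z_0·R_L) = √(75 × 264) = √19800
λ = 0.73·c/f = 0.076 m, so l = λ/4 = 0.019 m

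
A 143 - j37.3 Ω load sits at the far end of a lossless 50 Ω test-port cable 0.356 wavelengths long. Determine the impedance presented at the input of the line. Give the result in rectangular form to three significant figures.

βl = 2π × 0.356 = 128°
tan(βl) = tan(128°) = -1.27
Z_in = Z_0·(Z_L + jZ_0·tanβl)/(Z_0 + jZ_L·tanβl)
     = 50·(143 − j101)/(2.53 − j182)

Z_in ≈ 28.3 + j38.9 Ω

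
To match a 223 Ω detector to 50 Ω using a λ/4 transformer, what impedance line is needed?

Z_qwt = √(Z_0·R_L) = √(50 × 223) = √11150

Z_qwt ≈ 106 Ω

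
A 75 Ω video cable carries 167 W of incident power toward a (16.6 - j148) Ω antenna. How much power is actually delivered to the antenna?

P_delivered ≈ 27.5 W

|Γ| = |(-58.4 − j148)/(91.6 − j148)| = 0.914
|Γ|² = 0.836
P_refl = |Γ|²·P_inc = 140 W, P_del = (1 − |Γ|²)·P_inc = 27.5 W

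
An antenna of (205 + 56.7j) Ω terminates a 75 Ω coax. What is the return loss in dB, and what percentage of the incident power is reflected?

Γ = (130 + j56.7)/(280 + j56.7), |Γ| = 0.496
RL = −20·log₁₀(0.496) = 6.08 dB
P_refl/P_inc = |Γ|² = 0.246

RL ≈ 6.08 dB; 24.6% of incident power reflected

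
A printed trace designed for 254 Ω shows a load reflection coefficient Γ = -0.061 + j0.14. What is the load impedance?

Z_L ≈ 217 + j62.1 Ω

Z_L = Z_0·(1 + Γ)/(1 − Γ) = 254·(0.939 + j0.14)/(1.06 − j0.14)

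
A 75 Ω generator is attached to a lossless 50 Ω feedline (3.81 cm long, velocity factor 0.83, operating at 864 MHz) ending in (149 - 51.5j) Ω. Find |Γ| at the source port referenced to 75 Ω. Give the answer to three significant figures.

λ = v/f = 0.83·c / 864 MHz = 0.288 m
βl = 2π·l/λ = 2π × 0.132 = 47.6°
tan(βl) = 1.09
Z_in = Z_0·(Z_L + jZ_0·tanβl)/(Z_0 + jZ_L·tanβl) = 21.6 − j31.6 Ω
Γ_s = (Z_in − Z_s)/(Z_in + Z_s) = (-53.4 − j31.6)/(96.6 − j31.6), |Γ_s| = 0.611

|Γ| ≈ 0.611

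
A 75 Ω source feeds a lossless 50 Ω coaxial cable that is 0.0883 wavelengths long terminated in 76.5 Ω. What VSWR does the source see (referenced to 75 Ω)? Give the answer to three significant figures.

VSWR ≈ 1.56

βl = 2π × 0.0883 = 31.8°
tan(βl) = 0.62
Z_in = Z_0·(Z_L + jZ_0·tanβl)/(Z_0 + jZ_L·tanβl) = 55.8 − j21.9 Ω
Γ_s = (Z_in − Z_s)/(Z_in + Z_s) = (-19.2 − j21.9)/(131 − j21.9), |Γ_s| = 0.22
VSWR = (1 + |Γ_s|)/(1 − |Γ_s|)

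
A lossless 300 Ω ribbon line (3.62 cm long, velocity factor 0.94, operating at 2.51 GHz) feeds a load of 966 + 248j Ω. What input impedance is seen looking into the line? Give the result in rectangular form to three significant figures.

λ = v/f = 0.94·c / 2.51 GHz = 0.112 m
βl = 2π·l/λ = 2π × 0.322 = 116°
tan(βl) = tan(116°) = -2.05
Z_in = Z_0·(Z_L + jZ_0·tanβl)/(Z_0 + jZ_L·tanβl)
     = 300·(966 − j367)/(809 − j1980)

Z_in ≈ 98.9 + j106 Ω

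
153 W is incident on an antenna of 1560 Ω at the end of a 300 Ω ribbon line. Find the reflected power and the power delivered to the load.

P_reflected ≈ 70.2 W; P_delivered ≈ 82.8 W

Γ = (1560 − 300)/(1560 + 300) = 0.677
|Γ|² = 0.459
P_refl = |Γ|²·P_inc = 70.2 W, P_del = (1 − |Γ|²)·P_inc = 82.8 W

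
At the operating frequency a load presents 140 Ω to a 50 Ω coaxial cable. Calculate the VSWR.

VSWR ≈ 2.8

For a purely resistive load, VSWR = R_L/Z_0 or Z_0/R_L (whichever > 1) = 140/50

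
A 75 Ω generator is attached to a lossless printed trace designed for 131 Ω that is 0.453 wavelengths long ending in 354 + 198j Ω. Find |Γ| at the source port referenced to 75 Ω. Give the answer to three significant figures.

|Γ| ≈ 0.694

βl = 2π × 0.453 = 163°
tan(βl) = -0.304
Z_in = Z_0·(Z_L + jZ_0·tanβl)/(Z_0 + jZ_L·tanβl) = 138 + j186 Ω
Γ_s = (Z_in − Z_s)/(Z_in + Z_s) = (62.8 + j186)/(213 + j186), |Γ_s| = 0.694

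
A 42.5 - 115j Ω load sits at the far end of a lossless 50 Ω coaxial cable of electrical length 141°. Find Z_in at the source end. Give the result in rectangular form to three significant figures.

Z_in ≈ 57.8 + j134 Ω

tan(βl) = tan(141°) = -0.81
Z_in = Z_0·(Z_L + jZ_0·tanβl)/(Z_0 + jZ_L·tanβl)
     = 50·(42.5 − j155)/(-43.1 − j34.4)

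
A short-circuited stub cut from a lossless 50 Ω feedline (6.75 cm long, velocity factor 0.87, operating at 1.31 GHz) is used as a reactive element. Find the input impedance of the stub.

λ = v/f = 0.87·c / 1.31 GHz = 0.199 m
βl = 2π·l/λ = 2π × 0.339 = 122°
tan(βl) = -1.6
For a short-circuited stub, Z_in = jZ_0·tan(βl)

Z_in ≈ −j80.1 Ω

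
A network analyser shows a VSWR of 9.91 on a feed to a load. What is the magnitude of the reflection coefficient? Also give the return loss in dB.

|Γ| = (S − 1)/(S + 1) = (9.91 − 1)/(9.91 + 1) = 8.91/10.9
RL = −20·log₁₀|Γ| = −20·log₁₀(0.817)

|Γ| ≈ 0.817; return loss ≈ 1.76 dB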